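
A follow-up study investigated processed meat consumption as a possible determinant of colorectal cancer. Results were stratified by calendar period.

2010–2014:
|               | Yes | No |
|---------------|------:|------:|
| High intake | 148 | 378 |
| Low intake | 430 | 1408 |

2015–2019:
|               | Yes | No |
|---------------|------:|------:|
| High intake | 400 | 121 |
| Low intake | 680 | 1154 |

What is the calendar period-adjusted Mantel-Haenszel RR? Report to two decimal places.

1.73

RR_MH = Σ(aᵢ·n₀ᵢ/nᵢ) / Σ(cᵢ·n₁ᵢ/nᵢ), with n₁ᵢ = aᵢ+bᵢ (exposed), n₀ᵢ = cᵢ+dᵢ (unexposed), nᵢ = n₁ᵢ+n₀ᵢ.
Stratum 1 (2010–2014): n₁ = 526, n₀ = 1838, n = 2364; a·n₀/n = 148·1838/2364 = 115.0694; c·n₁/n = 430·526/2364 = 95.6768
Stratum 2 (2015–2019): n₁ = 521, n₀ = 1834, n = 2355; a·n₀/n = 400·1834/2355 = 311.5074; c·n₁/n = 680·521/2355 = 150.4374
RR_MH = (115.0694 + 311.5074) / (95.6768 + 150.4374) = 426.5768 / 246.1142 = 1.73325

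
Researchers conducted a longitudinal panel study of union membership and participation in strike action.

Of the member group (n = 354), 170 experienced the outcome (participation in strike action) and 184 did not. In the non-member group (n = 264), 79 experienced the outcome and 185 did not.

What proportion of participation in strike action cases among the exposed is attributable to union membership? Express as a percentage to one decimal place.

37.7

From the description: a = 170, b = 184, c = 79, d = 185.
Risk in exposed = 170/354 = 0.48023; risk in unexposed = 79/264 = 0.29924.
RR = 0.48023/0.29924 = 1.60481
AR% = (RR − 1)/RR × 100 = (1.60481 − 1)/1.60481 × 100 = 37.6872%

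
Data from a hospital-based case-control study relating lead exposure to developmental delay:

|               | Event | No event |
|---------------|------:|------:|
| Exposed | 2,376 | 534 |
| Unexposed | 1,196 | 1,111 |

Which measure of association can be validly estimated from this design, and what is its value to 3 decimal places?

Cells: a = 2376, b = 534, c = 1196, d = 1111.
This is a hospital-based case-control study: participants were sampled on outcome status, so risks in the source population cannot be estimated directly — relative risk is not valid here. The odds ratio is the appropriate measure.
OR = (a·d)/(b·c) = (2376 × 1111) / (534 × 1196) = 2639736 / 638664 = 4.13322

4.133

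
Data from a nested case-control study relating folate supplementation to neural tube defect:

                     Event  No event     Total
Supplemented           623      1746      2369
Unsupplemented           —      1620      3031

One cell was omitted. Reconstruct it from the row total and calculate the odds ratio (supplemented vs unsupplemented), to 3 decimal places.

0.410

The missing cell is in the unexposed row: 3031 − 1620 = 1411.
So a = 623, b = 1746, c = 1411, d = 1620.
OR = (a·d)/(b·c) = (623 × 1620) / (1746 × 1411) = 1009260 / 2463606 = 0.40967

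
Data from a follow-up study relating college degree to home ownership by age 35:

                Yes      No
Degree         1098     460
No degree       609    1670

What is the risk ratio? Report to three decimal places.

2.637

Cells: a = 1098, b = 460, c = 609, d = 1670.
Risk in exposed = 1098/1558 = 0.70475; risk in unexposed = 609/2279 = 0.26722.
RR = 0.70475 / 0.26722 = 2.63731
The risk among the exposed is 2.64 times that among the unexposed.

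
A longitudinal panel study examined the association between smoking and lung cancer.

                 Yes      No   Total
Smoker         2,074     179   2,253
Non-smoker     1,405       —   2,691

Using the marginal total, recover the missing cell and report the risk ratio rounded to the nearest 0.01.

1.76

The missing cell is in the unexposed row: 2691 − 1405 = 1286.
So a = 2074, b = 179, c = 1405, d = 1286.
RR = [a/(a+b)] / [c/(c+d)] = (2074/2253) / (1405/2691) = 0.92055/0.52211 = 1.76313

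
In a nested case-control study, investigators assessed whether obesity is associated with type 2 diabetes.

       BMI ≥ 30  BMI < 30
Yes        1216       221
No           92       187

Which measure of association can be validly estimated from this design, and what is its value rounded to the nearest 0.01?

Reading the table with exposure as columns: a = 1216 (BMI ≥ 30, case), b = 92 (BMI ≥ 30, non-case), c = 221 (BMI < 30, case), d = 187.
This is a nested case-control study: participants were sampled on outcome status, so risks in the source population cannot be estimated directly — relative risk is not valid here. The odds ratio is the appropriate measure.
OR = (a·d)/(b·c) = (1216 × 187) / (92 × 221) = 227392 / 20332 = 11.18395

11.18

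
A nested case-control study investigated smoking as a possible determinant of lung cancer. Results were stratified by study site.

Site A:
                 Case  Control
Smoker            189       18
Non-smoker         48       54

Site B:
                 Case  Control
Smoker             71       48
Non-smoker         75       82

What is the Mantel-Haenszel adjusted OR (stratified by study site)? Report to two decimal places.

OR_MH = Σ(aᵢdᵢ/nᵢ) / Σ(bᵢcᵢ/nᵢ), where nᵢ is the stratum total.
Stratum 1 (Site A): n = 309; a·d/n = 189·54/309 = 33.0291; b·c/n = 18·48/309 = 2.7961
Stratum 2 (Site B): n = 276; a·d/n = 71·82/276 = 21.0942; b·c/n = 48·75/276 = 13.0435
OR_MH = (33.0291 + 21.0942) / (2.7961 + 13.0435) = 54.1233 / 15.8396 = 3.41696

3.42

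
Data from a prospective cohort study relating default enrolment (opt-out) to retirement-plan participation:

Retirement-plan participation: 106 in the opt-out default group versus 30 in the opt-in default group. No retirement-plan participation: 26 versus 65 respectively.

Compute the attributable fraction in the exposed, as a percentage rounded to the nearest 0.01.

From the description: a = 106, b = 26, c = 30, d = 65.
Risk in exposed = 106/132 = 0.80303; risk in unexposed = 30/95 = 0.31579.
RR = 0.80303/0.31579 = 2.54293
AR% = (RR − 1)/RR × 100 = (2.54293 − 1)/2.54293 × 100 = 60.6753%

60.68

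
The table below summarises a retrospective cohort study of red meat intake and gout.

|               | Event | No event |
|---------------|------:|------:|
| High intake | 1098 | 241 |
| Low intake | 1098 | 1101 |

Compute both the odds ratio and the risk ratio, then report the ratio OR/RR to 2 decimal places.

Cells: a = 1098, b = 241, c = 1098, d = 1101.
OR = (1098·1101)/(241·1098) = 1208898/264618 = 4.56846
Risk in exposed = 1098/1339 = 0.82001; risk in unexposed = 1098/2199 = 0.49932; RR = 1.64227
OR/RR = 4.56846 / 1.64227 = 2.78180
The outcome is not rare, so the OR lies further from 1 than the RR.

2.78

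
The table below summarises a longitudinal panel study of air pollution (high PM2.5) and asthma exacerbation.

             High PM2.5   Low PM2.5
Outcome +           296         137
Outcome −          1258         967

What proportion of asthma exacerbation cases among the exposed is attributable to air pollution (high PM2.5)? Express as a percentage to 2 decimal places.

Reading the table with exposure as columns: a = 296 (High PM2.5, case), b = 1258 (High PM2.5, non-case), c = 137 (Low PM2.5, case), d = 967.
Risk in exposed = 296/1554 = 0.19048; risk in unexposed = 137/1104 = 0.12409.
RR = 0.19048/0.12409 = 1.53493
AR% = (RR − 1)/RR × 100 = (1.53493 − 1)/1.53493 × 100 = 34.8505%

34.85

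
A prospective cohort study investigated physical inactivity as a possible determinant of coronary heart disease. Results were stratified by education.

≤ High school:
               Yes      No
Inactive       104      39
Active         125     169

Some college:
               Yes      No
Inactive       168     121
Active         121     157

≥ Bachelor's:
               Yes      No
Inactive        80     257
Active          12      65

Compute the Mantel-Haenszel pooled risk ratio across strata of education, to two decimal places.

RR_MH = Σ(aᵢ·n₀ᵢ/nᵢ) / Σ(cᵢ·n₁ᵢ/nᵢ), with n₁ᵢ = aᵢ+bᵢ (exposed), n₀ᵢ = cᵢ+dᵢ (unexposed), nᵢ = n₁ᵢ+n₀ᵢ.
Stratum 1 (≤ High school): n₁ = 143, n₀ = 294, n = 437; a·n₀/n = 104·294/437 = 69.9680; c·n₁/n = 125·143/437 = 40.9039
Stratum 2 (Some college): n₁ = 289, n₀ = 278, n = 567; a·n₀/n = 168·278/567 = 82.3704; c·n₁/n = 121·289/567 = 61.6737
Stratum 3 (≥ Bachelor's): n₁ = 337, n₀ = 77, n = 414; a·n₀/n = 80·77/414 = 14.8792; c·n₁/n = 12·337/414 = 9.7681
RR_MH = (69.9680 + 82.3704 + 14.8792) / (40.9039 + 61.6737 + 9.7681) = 167.2176 / 112.3457 = 1.48842

1.49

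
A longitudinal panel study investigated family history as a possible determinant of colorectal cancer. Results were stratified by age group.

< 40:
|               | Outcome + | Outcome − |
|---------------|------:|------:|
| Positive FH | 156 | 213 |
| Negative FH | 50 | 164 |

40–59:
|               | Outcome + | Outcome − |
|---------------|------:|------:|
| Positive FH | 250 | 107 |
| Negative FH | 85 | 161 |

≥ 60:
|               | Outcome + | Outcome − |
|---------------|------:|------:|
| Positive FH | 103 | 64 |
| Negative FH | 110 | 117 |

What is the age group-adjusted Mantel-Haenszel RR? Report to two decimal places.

1.70

RR_MH = Σ(aᵢ·n₀ᵢ/nᵢ) / Σ(cᵢ·n₁ᵢ/nᵢ), with n₁ᵢ = aᵢ+bᵢ (exposed), n₀ᵢ = cᵢ+dᵢ (unexposed), nᵢ = n₁ᵢ+n₀ᵢ.
Stratum 1 (< 40): n₁ = 369, n₀ = 214, n = 583; a·n₀/n = 156·214/583 = 57.2624; c·n₁/n = 50·369/583 = 31.6467
Stratum 2 (40–59): n₁ = 357, n₀ = 246, n = 603; a·n₀/n = 250·246/603 = 101.9900; c·n₁/n = 85·357/603 = 50.3234
Stratum 3 (≥ 60): n₁ = 167, n₀ = 227, n = 394; a·n₀/n = 103·227/394 = 59.3426; c·n₁/n = 110·167/394 = 46.6244
RR_MH = (57.2624 + 101.9900 + 59.3426) / (31.6467 + 50.3234 + 46.6244) = 218.5951 / 128.5944 = 1.69988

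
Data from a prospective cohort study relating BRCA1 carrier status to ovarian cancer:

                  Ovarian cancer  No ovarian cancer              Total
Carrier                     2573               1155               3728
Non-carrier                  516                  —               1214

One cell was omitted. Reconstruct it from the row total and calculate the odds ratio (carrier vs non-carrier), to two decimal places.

3.01

The missing cell is in the unexposed row: 1214 − 516 = 698.
So a = 2573, b = 1155, c = 516, d = 698.
OR = (a·d)/(b·c) = (2573 × 698) / (1155 × 516) = 1795954 / 595980 = 3.01345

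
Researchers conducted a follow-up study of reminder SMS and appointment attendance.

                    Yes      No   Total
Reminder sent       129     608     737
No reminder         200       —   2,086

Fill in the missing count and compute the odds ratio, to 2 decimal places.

The missing cell is in the unexposed row: 2086 − 200 = 1886.
So a = 129, b = 608, c = 200, d = 1886.
OR = (a·d)/(b·c) = (129 × 1886) / (608 × 200) = 243294 / 121600 = 2.00077

2.00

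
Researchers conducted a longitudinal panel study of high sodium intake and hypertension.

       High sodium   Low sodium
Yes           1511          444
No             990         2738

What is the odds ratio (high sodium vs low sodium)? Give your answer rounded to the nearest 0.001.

9.412

Reading the table with exposure as columns: a = 1511 (High sodium, case), b = 990 (High sodium, non-case), c = 444 (Low sodium, case), d = 2738.
OR = (a·d)/(b·c) = (1511 × 2738) / (990 × 444) = 4137118 / 439560 = 9.41195
The odds of hypertension are about 9.41 times as high in the high sodium group.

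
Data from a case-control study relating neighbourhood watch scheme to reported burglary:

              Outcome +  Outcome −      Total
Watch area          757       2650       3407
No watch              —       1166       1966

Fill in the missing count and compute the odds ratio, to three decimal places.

0.416

The missing cell is in the unexposed row: 1966 − 1166 = 800.
So a = 757, b = 2650, c = 800, d = 1166.
OR = (a·d)/(b·c) = (757 × 1166) / (2650 × 800) = 882662 / 2120000 = 0.41635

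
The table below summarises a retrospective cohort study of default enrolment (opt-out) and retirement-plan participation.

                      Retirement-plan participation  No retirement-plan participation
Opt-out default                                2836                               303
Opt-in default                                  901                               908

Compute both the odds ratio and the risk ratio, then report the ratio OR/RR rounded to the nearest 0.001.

Cells: a = 2836, b = 303, c = 901, d = 908.
OR = (2836·908)/(303·901) = 2575088/273003 = 9.43245
Risk in exposed = 2836/3139 = 0.90347; risk in unexposed = 901/1809 = 0.49807; RR = 1.81396
OR/RR = 9.43245 / 1.81396 = 5.19991
The outcome is not rare, so the OR lies further from 1 than the RR.

5.200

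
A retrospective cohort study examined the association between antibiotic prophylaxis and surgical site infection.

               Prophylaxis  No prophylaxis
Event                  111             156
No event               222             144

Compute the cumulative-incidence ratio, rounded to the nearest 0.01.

Reading the table with exposure as columns: a = 111 (Prophylaxis, case), b = 222 (Prophylaxis, non-case), c = 156 (No prophylaxis, case), d = 144.
Risk in exposed = 111/333 = 0.33333; risk in unexposed = 156/300 = 0.52000.
RR = 0.33333 / 0.52000 = 0.64103
The risk is 36% lower among the exposed than among the unexposed.

0.64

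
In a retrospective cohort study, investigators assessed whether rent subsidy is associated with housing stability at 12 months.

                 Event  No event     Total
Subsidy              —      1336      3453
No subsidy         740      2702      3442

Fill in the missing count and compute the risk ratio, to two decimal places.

The missing cell is in the exposed row: 3453 − 1336 = 2117.
So a = 2117, b = 1336, c = 740, d = 2702.
RR = [a/(a+b)] / [c/(c+d)] = (2117/3453) / (740/3442) = 0.61309/0.21499 = 2.85170

2.85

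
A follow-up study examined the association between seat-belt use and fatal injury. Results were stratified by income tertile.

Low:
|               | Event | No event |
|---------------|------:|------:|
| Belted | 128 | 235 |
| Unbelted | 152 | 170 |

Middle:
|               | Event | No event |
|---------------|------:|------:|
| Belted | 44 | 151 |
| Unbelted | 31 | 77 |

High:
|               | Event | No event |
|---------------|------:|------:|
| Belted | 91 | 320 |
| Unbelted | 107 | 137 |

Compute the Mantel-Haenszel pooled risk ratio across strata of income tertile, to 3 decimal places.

0.655

RR_MH = Σ(aᵢ·n₀ᵢ/nᵢ) / Σ(cᵢ·n₁ᵢ/nᵢ), with n₁ᵢ = aᵢ+bᵢ (exposed), n₀ᵢ = cᵢ+dᵢ (unexposed), nᵢ = n₁ᵢ+n₀ᵢ.
Stratum 1 (Low): n₁ = 363, n₀ = 322, n = 685; a·n₀/n = 128·322/685 = 60.1693; c·n₁/n = 152·363/685 = 80.5489
Stratum 2 (Middle): n₁ = 195, n₀ = 108, n = 303; a·n₀/n = 44·108/303 = 15.6832; c·n₁/n = 31·195/303 = 19.9505
Stratum 3 (High): n₁ = 411, n₀ = 244, n = 655; a·n₀/n = 91·244/655 = 33.8992; c·n₁/n = 107·411/655 = 67.1405
RR_MH = (60.1693 + 15.6832 + 33.8992) / (80.5489 + 19.9505 + 67.1405) = 109.7517 / 167.6399 = 0.65469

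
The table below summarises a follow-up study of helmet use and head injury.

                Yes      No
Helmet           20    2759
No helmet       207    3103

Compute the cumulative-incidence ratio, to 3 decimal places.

Cells: a = 20, b = 2759, c = 207, d = 3103.
Risk in exposed = 20/2779 = 0.00720; risk in unexposed = 207/3310 = 0.06254.
RR = 0.00720 / 0.06254 = 0.11508
The risk is 88% lower among the exposed than among the unexposed.

0.115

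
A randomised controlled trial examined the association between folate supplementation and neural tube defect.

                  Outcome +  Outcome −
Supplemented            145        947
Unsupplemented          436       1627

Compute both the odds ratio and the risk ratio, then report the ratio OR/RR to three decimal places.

Cells: a = 145, b = 947, c = 436, d = 1627.
OR = (145·1627)/(947·436) = 235915/412892 = 0.57137
Risk in exposed = 145/1092 = 0.13278; risk in unexposed = 436/2063 = 0.21134; RR = 0.62829
OR/RR = 0.57137 / 0.62829 = 0.90941
The outcome is not rare, so the OR lies further from 1 than the RR.

0.909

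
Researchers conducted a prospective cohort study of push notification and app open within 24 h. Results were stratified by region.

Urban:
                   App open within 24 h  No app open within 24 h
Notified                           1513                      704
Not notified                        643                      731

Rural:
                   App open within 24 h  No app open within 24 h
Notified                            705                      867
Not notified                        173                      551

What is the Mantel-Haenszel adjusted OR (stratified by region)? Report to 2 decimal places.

2.49

OR_MH = Σ(aᵢdᵢ/nᵢ) / Σ(bᵢcᵢ/nᵢ), where nᵢ is the stratum total.
Stratum 1 (Urban): n = 3591; a·d/n = 1513·731/3591 = 307.9930; b·c/n = 704·643/3591 = 126.0574
Stratum 2 (Rural): n = 2296; a·d/n = 705·551/2296 = 169.1877; b·c/n = 867·173/2296 = 65.3271
OR_MH = (307.9930 + 169.1877) / (126.0574 + 65.3271) = 477.1808 / 191.3845 = 2.49331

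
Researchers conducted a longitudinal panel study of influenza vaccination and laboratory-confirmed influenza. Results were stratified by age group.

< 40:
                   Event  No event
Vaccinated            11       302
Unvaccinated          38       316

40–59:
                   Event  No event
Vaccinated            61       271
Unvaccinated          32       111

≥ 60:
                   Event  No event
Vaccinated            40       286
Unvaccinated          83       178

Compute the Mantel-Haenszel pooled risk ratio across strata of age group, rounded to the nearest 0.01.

0.49

RR_MH = Σ(aᵢ·n₀ᵢ/nᵢ) / Σ(cᵢ·n₁ᵢ/nᵢ), with n₁ᵢ = aᵢ+bᵢ (exposed), n₀ᵢ = cᵢ+dᵢ (unexposed), nᵢ = n₁ᵢ+n₀ᵢ.
Stratum 1 (< 40): n₁ = 313, n₀ = 354, n = 667; a·n₀/n = 11·354/667 = 5.8381; c·n₁/n = 38·313/667 = 17.8321
Stratum 2 (40–59): n₁ = 332, n₀ = 143, n = 475; a·n₀/n = 61·143/475 = 18.3642; c·n₁/n = 32·332/475 = 22.3663
Stratum 3 (≥ 60): n₁ = 326, n₀ = 261, n = 587; a·n₀/n = 40·261/587 = 17.7853; c·n₁/n = 83·326/587 = 46.0954
RR_MH = (5.8381 + 18.3642 + 17.7853) / (17.8321 + 22.3663 + 46.0954) = 41.9876 / 86.2938 = 0.48657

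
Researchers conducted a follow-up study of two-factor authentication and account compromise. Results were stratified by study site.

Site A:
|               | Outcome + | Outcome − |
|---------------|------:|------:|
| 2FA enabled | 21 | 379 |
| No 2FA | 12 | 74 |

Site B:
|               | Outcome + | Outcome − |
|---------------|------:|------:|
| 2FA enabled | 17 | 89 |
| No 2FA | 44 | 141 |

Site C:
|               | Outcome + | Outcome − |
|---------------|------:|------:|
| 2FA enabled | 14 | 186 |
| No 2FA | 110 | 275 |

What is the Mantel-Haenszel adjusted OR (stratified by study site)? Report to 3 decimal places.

OR_MH = Σ(aᵢdᵢ/nᵢ) / Σ(bᵢcᵢ/nᵢ), where nᵢ is the stratum total.
Stratum 1 (Site A): n = 486; a·d/n = 21·74/486 = 3.1975; b·c/n = 379·12/486 = 9.3580
Stratum 2 (Site B): n = 291; a·d/n = 17·141/291 = 8.2371; b·c/n = 89·44/291 = 13.4570
Stratum 3 (Site C): n = 585; a·d/n = 14·275/585 = 6.5812; b·c/n = 186·110/585 = 34.9744
OR_MH = (3.1975 + 8.2371 + 6.5812) / (9.3580 + 13.4570 + 34.9744) = 18.0158 / 57.7894 = 0.31175

0.312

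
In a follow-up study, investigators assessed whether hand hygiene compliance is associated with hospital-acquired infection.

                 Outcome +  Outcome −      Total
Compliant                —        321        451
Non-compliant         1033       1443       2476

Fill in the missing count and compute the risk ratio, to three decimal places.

The missing cell is in the exposed row: 451 − 321 = 130.
So a = 130, b = 321, c = 1033, d = 1443.
RR = [a/(a+b)] / [c/(c+d)] = (130/451) / (1033/2476) = 0.28825/0.41721 = 0.69090

0.691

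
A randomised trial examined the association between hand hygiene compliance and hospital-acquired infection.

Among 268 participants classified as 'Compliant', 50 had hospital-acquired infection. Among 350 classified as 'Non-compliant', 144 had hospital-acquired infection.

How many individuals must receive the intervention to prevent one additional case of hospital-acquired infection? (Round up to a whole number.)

5

Risk in treated group = 50/268 = 0.18657; risk in control = 144/350 = 0.41143.
Absolute risk reduction = 0.41143 − 0.18657 = 0.22486
NNT = 1 / ARR = 1 / 0.22486 = 4.447 → round up → 5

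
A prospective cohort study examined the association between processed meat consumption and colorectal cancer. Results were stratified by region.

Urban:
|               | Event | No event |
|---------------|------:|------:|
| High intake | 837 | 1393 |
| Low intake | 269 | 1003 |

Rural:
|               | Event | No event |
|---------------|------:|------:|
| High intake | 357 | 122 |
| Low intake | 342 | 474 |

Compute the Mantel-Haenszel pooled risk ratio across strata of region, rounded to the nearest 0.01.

RR_MH = Σ(aᵢ·n₀ᵢ/nᵢ) / Σ(cᵢ·n₁ᵢ/nᵢ), with n₁ᵢ = aᵢ+bᵢ (exposed), n₀ᵢ = cᵢ+dᵢ (unexposed), nᵢ = n₁ᵢ+n₀ᵢ.
Stratum 1 (Urban): n₁ = 2230, n₀ = 1272, n = 3502; a·n₀/n = 837·1272/3502 = 304.0160; c·n₁/n = 269·2230/3502 = 171.2935
Stratum 2 (Rural): n₁ = 479, n₀ = 816, n = 1295; a·n₀/n = 357·816/1295 = 224.9514; c·n₁/n = 342·479/1295 = 126.5004
RR_MH = (304.0160 + 224.9514) / (171.2935 + 126.5004) = 528.9673 / 297.7939 = 1.77629

1.78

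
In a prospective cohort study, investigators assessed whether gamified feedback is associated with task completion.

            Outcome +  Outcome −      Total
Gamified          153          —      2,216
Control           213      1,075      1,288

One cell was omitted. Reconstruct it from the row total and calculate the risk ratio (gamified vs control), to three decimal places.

The missing cell is in the exposed row: 2216 − 153 = 2063.
So a = 153, b = 2063, c = 213, d = 1075.
RR = [a/(a+b)] / [c/(c+d)] = (153/2216) / (213/1288) = 0.06904/0.16537 = 0.41750

0.418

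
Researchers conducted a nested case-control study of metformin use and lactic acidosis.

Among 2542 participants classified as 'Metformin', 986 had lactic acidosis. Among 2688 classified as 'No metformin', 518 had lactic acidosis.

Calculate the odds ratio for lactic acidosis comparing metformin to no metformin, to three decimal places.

2.655

From the description: a = 986, b = 1556, c = 518, d = 2170.
OR = (a·d)/(b·c) = (986 × 2170) / (1556 × 518) = 2139620 / 806008 = 2.65459
The odds of lactic acidosis are about 2.65 times as high in the metformin group.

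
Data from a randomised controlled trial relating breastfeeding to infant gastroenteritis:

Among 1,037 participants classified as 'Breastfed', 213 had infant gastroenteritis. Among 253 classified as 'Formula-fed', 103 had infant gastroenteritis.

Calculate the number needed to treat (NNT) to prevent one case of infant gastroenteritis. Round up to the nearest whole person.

Risk in treated group = 213/1037 = 0.20540; risk in control = 103/253 = 0.40711.
Absolute risk reduction = 0.40711 − 0.20540 = 0.20171
NNT = 1 / ARR = 1 / 0.20171 = 4.958 → round up → 5

5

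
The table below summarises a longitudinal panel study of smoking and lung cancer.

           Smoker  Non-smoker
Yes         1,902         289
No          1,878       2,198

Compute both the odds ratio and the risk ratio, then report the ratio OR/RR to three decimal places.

1.779

Reading the table with exposure as columns: a = 1902 (Smoker, case), b = 1878 (Smoker, non-case), c = 289 (Non-smoker, case), d = 2198.
OR = (1902·2198)/(1878·289) = 4180596/542742 = 7.70273
Risk in exposed = 1902/3780 = 0.50317; risk in unexposed = 289/2487 = 0.11620; RR = 4.33009
OR/RR = 7.70273 / 4.33009 = 1.77889
The outcome is not rare, so the OR lies further from 1 than the RR.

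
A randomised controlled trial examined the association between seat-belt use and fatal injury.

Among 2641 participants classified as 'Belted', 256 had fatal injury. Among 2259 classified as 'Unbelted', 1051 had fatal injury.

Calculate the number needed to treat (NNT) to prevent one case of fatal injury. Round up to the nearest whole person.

Risk in treated group = 256/2641 = 0.09693; risk in control = 1051/2259 = 0.46525.
Absolute risk reduction = 0.46525 − 0.09693 = 0.36832
NNT = 1 / ARR = 1 / 0.36832 = 2.715 → round up → 3

3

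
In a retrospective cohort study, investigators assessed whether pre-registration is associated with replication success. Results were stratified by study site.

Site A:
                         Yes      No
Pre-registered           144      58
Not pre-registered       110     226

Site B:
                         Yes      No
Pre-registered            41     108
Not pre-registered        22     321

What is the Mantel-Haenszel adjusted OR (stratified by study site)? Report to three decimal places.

OR_MH = Σ(aᵢdᵢ/nᵢ) / Σ(bᵢcᵢ/nᵢ), where nᵢ is the stratum total.
Stratum 1 (Site A): n = 538; a·d/n = 144·226/538 = 60.4907; b·c/n = 58·110/538 = 11.8587
Stratum 2 (Site B): n = 492; a·d/n = 41·321/492 = 26.7500; b·c/n = 108·22/492 = 4.8293
OR_MH = (60.4907 + 26.7500) / (11.8587 + 4.8293) = 87.2407 / 16.6880 = 5.22775

5.228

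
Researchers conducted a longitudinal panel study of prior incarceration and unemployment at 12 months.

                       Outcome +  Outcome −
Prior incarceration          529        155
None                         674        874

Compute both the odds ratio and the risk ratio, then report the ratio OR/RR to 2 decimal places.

2.49

Cells: a = 529, b = 155, c = 674, d = 874.
OR = (529·874)/(155·674) = 462346/104470 = 4.42563
Risk in exposed = 529/684 = 0.77339; risk in unexposed = 674/1548 = 0.43540; RR = 1.77628
OR/RR = 4.42563 / 1.77628 = 2.49152
The outcome is not rare, so the OR lies further from 1 than the RR.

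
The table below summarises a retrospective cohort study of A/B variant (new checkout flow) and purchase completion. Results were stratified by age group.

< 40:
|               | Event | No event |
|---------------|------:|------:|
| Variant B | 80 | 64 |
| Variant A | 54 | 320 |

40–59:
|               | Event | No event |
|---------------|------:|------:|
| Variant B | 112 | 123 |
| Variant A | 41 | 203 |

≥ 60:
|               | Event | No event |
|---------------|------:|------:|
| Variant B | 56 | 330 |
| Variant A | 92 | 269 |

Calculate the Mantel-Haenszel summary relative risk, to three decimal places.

1.716

RR_MH = Σ(aᵢ·n₀ᵢ/nᵢ) / Σ(cᵢ·n₁ᵢ/nᵢ), with n₁ᵢ = aᵢ+bᵢ (exposed), n₀ᵢ = cᵢ+dᵢ (unexposed), nᵢ = n₁ᵢ+n₀ᵢ.
Stratum 1 (< 40): n₁ = 144, n₀ = 374, n = 518; a·n₀/n = 80·374/518 = 57.7606; c·n₁/n = 54·144/518 = 15.0116
Stratum 2 (40–59): n₁ = 235, n₀ = 244, n = 479; a·n₀/n = 112·244/479 = 57.0522; c·n₁/n = 41·235/479 = 20.1148
Stratum 3 (≥ 60): n₁ = 386, n₀ = 361, n = 747; a·n₀/n = 56·361/747 = 27.0629; c·n₁/n = 92·386/747 = 47.5395
RR_MH = (57.7606 + 57.0522 + 27.0629) / (15.0116 + 20.1148 + 47.5395) = 141.8757 / 82.6659 = 1.71625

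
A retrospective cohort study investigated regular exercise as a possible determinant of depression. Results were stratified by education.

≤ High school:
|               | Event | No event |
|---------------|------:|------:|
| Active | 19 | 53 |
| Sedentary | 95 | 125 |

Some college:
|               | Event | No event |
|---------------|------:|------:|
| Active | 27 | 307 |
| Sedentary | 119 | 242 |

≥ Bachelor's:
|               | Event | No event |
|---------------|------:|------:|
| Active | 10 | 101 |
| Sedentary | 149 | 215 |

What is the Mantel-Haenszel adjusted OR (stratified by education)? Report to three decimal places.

0.217

OR_MH = Σ(aᵢdᵢ/nᵢ) / Σ(bᵢcᵢ/nᵢ), where nᵢ is the stratum total.
Stratum 1 (≤ High school): n = 292; a·d/n = 19·125/292 = 8.1336; b·c/n = 53·95/292 = 17.2432
Stratum 2 (Some college): n = 695; a·d/n = 27·242/695 = 9.4014; b·c/n = 307·119/695 = 52.5655
Stratum 3 (≥ Bachelor's): n = 475; a·d/n = 10·215/475 = 4.5263; b·c/n = 101·149/475 = 31.6821
OR_MH = (8.1336 + 9.4014 + 4.5263) / (17.2432 + 52.5655 + 31.6821) = 22.0613 / 101.4907 = 0.21737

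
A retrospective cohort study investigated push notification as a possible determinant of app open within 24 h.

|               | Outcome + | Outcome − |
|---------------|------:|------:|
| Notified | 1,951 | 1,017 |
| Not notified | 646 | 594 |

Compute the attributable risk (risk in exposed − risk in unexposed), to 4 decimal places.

Cells: a = 1951, b = 1017, c = 646, d = 594.
Risk in exposed = 1951/2968 = 0.657345; risk in unexposed = 646/1240 = 0.520968.
Risk difference = 0.657345 − 0.520968 = 0.136377

0.1364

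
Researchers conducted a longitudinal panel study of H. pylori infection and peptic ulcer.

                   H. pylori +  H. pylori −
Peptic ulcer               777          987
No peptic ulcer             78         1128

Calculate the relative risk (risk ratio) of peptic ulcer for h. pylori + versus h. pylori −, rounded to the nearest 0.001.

1.947

Reading the table with exposure as columns: a = 777 (H. pylori +, case), b = 78 (H. pylori +, non-case), c = 987 (H. pylori −, case), d = 1128.
Risk in exposed = 777/855 = 0.90877; risk in unexposed = 987/2115 = 0.46667.
RR = 0.90877 / 0.46667 = 1.94737
The risk among the exposed is 1.95 times that among the unexposed.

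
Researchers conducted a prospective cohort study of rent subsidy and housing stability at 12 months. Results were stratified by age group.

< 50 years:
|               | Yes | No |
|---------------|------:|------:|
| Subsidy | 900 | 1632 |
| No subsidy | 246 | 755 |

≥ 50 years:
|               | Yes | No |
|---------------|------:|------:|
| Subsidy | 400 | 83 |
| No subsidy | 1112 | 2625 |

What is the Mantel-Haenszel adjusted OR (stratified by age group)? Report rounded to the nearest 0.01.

3.26

OR_MH = Σ(aᵢdᵢ/nᵢ) / Σ(bᵢcᵢ/nᵢ), where nᵢ is the stratum total.
Stratum 1 (< 50 years): n = 3533; a·d/n = 900·755/3533 = 192.3295; b·c/n = 1632·246/3533 = 113.6349
Stratum 2 (≥ 50 years): n = 4220; a·d/n = 400·2625/4220 = 248.8152; b·c/n = 83·1112/4220 = 21.8711
OR_MH = (192.3295 + 248.8152) / (113.6349 + 21.8711) = 441.1446 / 135.5060 = 3.25554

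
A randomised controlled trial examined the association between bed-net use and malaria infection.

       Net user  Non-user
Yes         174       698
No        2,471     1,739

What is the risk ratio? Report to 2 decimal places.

0.23

Reading the table with exposure as columns: a = 174 (Net user, case), b = 2471 (Net user, non-case), c = 698 (Non-user, case), d = 1739.
Risk in exposed = 174/2645 = 0.06578; risk in unexposed = 698/2437 = 0.28642.
RR = 0.06578 / 0.28642 = 0.22968
The risk is 77% lower among the exposed than among the unexposed.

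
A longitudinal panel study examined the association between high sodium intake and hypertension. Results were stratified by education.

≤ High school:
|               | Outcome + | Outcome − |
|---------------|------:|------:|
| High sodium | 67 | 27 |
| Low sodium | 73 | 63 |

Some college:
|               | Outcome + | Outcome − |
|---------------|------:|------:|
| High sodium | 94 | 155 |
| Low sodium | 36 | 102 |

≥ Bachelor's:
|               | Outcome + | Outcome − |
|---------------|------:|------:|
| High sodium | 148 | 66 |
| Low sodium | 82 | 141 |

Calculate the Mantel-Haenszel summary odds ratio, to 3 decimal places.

2.569

OR_MH = Σ(aᵢdᵢ/nᵢ) / Σ(bᵢcᵢ/nᵢ), where nᵢ is the stratum total.
Stratum 1 (≤ High school): n = 230; a·d/n = 67·63/230 = 18.3522; b·c/n = 27·73/230 = 8.5696
Stratum 2 (Some college): n = 387; a·d/n = 94·102/387 = 24.7752; b·c/n = 155·36/387 = 14.4186
Stratum 3 (≥ Bachelor's): n = 437; a·d/n = 148·141/437 = 47.7529; b·c/n = 66·82/437 = 12.3844
OR_MH = (18.3522 + 24.7752 + 47.7529) / (8.5696 + 14.4186 + 12.3844) = 90.8802 / 35.3726 = 2.56923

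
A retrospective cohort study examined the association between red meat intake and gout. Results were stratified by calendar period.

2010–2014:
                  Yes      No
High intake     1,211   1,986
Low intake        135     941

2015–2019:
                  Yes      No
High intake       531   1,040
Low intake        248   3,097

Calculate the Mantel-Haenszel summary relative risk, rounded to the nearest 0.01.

3.70

RR_MH = Σ(aᵢ·n₀ᵢ/nᵢ) / Σ(cᵢ·n₁ᵢ/nᵢ), with n₁ᵢ = aᵢ+bᵢ (exposed), n₀ᵢ = cᵢ+dᵢ (unexposed), nᵢ = n₁ᵢ+n₀ᵢ.
Stratum 1 (2010–2014): n₁ = 3197, n₀ = 1076, n = 4273; a·n₀/n = 1211·1076/4273 = 304.9464; c·n₁/n = 135·3197/4273 = 101.0051
Stratum 2 (2015–2019): n₁ = 1571, n₀ = 3345, n = 4916; a·n₀/n = 531·3345/4916 = 361.3090; c·n₁/n = 248·1571/4916 = 79.2531
RR_MH = (304.9464 + 361.3090) / (101.0051 + 79.2531) = 666.2554 / 180.2582 = 3.69612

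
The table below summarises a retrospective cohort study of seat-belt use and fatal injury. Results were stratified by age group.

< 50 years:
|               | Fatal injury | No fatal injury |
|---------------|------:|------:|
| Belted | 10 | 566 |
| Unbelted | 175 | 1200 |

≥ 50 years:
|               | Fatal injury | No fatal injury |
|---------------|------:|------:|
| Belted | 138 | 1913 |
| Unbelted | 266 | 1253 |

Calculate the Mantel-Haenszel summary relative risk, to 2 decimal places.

0.32

RR_MH = Σ(aᵢ·n₀ᵢ/nᵢ) / Σ(cᵢ·n₁ᵢ/nᵢ), with n₁ᵢ = aᵢ+bᵢ (exposed), n₀ᵢ = cᵢ+dᵢ (unexposed), nᵢ = n₁ᵢ+n₀ᵢ.
Stratum 1 (< 50 years): n₁ = 576, n₀ = 1375, n = 1951; a·n₀/n = 10·1375/1951 = 7.0477; c·n₁/n = 175·576/1951 = 51.6658
Stratum 2 (≥ 50 years): n₁ = 2051, n₀ = 1519, n = 3570; a·n₀/n = 138·1519/3570 = 58.7176; c·n₁/n = 266·2051/3570 = 152.8196
RR_MH = (7.0477 + 58.7176) / (51.6658 + 152.8196) = 65.7653 / 204.4854 = 0.32161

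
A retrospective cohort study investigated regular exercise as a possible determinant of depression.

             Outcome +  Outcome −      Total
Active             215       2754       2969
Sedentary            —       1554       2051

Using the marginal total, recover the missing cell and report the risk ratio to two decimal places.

The missing cell is in the unexposed row: 2051 − 1554 = 497.
So a = 215, b = 2754, c = 497, d = 1554.
RR = [a/(a+b)] / [c/(c+d)] = (215/2969) / (497/2051) = 0.07241/0.24232 = 0.29884

0.30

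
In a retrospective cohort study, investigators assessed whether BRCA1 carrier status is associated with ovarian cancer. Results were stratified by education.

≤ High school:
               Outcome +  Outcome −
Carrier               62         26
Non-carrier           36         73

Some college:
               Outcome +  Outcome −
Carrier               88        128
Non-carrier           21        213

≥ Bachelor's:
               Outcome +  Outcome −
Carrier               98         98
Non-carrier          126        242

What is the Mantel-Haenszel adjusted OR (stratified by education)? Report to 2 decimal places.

OR_MH = Σ(aᵢdᵢ/nᵢ) / Σ(bᵢcᵢ/nᵢ), where nᵢ is the stratum total.
Stratum 1 (≤ High school): n = 197; a·d/n = 62·73/197 = 22.9746; b·c/n = 26·36/197 = 4.7513
Stratum 2 (Some college): n = 450; a·d/n = 88·213/450 = 41.6533; b·c/n = 128·21/450 = 5.9733
Stratum 3 (≥ Bachelor's): n = 564; a·d/n = 98·242/564 = 42.0496; b·c/n = 98·126/564 = 21.8936
OR_MH = (22.9746 + 41.6533 + 42.0496) / (4.7513 + 5.9733 + 21.8936) = 106.6776 / 32.6182 = 3.27049

3.27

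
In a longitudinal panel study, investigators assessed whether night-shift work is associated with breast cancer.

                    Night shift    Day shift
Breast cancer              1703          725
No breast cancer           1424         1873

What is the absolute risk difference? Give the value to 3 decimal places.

Reading the table with exposure as columns: a = 1703 (Night shift, case), b = 1424 (Night shift, non-case), c = 725 (Day shift, case), d = 1873.
Risk in exposed = 1703/3127 = 0.544611; risk in unexposed = 725/2598 = 0.279061.
Risk difference = 0.544611 − 0.279061 = 0.265551

0.266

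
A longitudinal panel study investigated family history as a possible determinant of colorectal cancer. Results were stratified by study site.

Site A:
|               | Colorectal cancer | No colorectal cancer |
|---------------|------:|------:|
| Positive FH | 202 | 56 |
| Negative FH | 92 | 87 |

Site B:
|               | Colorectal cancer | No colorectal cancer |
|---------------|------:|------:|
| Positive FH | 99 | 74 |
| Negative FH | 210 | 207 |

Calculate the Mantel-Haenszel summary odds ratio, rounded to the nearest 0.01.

1.97

OR_MH = Σ(aᵢdᵢ/nᵢ) / Σ(bᵢcᵢ/nᵢ), where nᵢ is the stratum total.
Stratum 1 (Site A): n = 437; a·d/n = 202·87/437 = 40.2151; b·c/n = 56·92/437 = 11.7895
Stratum 2 (Site B): n = 590; a·d/n = 99·207/590 = 34.7339; b·c/n = 74·210/590 = 26.3390
OR_MH = (40.2151 + 34.7339) / (11.7895 + 26.3390) = 74.9490 / 38.1285 = 1.96570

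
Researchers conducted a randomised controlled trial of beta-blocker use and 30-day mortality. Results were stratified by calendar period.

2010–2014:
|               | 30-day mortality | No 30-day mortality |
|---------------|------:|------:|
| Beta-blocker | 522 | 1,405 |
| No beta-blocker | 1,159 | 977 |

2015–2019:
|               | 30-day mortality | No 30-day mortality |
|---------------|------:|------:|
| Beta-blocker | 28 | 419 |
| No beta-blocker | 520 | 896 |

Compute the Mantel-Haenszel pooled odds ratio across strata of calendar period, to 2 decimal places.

0.27

OR_MH = Σ(aᵢdᵢ/nᵢ) / Σ(bᵢcᵢ/nᵢ), where nᵢ is the stratum total.
Stratum 1 (2010–2014): n = 4063; a·d/n = 522·977/4063 = 125.5215; b·c/n = 1405·1159/4063 = 400.7864
Stratum 2 (2015–2019): n = 1863; a·d/n = 28·896/1863 = 13.4665; b·c/n = 419·520/1863 = 116.9512
OR_MH = (125.5215 + 13.4665) / (400.7864 + 116.9512) = 138.9880 / 517.7375 = 0.26845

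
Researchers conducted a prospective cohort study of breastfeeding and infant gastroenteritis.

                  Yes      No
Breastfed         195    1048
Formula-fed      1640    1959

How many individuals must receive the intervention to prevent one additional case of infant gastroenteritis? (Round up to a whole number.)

Risk in treated group = 195/1243 = 0.15688; risk in control = 1640/3599 = 0.45568.
Absolute risk reduction = 0.45568 − 0.15688 = 0.29880
NNT = 1 / ARR = 1 / 0.29880 = 3.347 → round up → 4

4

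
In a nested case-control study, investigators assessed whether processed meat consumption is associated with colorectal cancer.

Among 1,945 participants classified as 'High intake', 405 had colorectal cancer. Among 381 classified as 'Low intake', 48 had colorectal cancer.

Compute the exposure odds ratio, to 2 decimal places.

From the description: a = 405, b = 1540, c = 48, d = 333.
OR = (a·d)/(b·c) = (405 × 333) / (1540 × 48) = 134865 / 73920 = 1.82447
The odds of colorectal cancer are about 1.82 times as high in the high intake group.

1.82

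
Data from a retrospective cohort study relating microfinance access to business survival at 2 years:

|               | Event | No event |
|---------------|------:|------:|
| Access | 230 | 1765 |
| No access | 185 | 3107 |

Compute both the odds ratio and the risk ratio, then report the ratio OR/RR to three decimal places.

1.067

Cells: a = 230, b = 1765, c = 185, d = 3107.
OR = (230·3107)/(1765·185) = 714610/326525 = 2.18853
Risk in exposed = 230/1995 = 0.11529; risk in unexposed = 185/3292 = 0.05620; RR = 2.05151
OR/RR = 2.18853 / 2.05151 = 1.06679
The outcome is not rare, so the OR lies further from 1 than the RR.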